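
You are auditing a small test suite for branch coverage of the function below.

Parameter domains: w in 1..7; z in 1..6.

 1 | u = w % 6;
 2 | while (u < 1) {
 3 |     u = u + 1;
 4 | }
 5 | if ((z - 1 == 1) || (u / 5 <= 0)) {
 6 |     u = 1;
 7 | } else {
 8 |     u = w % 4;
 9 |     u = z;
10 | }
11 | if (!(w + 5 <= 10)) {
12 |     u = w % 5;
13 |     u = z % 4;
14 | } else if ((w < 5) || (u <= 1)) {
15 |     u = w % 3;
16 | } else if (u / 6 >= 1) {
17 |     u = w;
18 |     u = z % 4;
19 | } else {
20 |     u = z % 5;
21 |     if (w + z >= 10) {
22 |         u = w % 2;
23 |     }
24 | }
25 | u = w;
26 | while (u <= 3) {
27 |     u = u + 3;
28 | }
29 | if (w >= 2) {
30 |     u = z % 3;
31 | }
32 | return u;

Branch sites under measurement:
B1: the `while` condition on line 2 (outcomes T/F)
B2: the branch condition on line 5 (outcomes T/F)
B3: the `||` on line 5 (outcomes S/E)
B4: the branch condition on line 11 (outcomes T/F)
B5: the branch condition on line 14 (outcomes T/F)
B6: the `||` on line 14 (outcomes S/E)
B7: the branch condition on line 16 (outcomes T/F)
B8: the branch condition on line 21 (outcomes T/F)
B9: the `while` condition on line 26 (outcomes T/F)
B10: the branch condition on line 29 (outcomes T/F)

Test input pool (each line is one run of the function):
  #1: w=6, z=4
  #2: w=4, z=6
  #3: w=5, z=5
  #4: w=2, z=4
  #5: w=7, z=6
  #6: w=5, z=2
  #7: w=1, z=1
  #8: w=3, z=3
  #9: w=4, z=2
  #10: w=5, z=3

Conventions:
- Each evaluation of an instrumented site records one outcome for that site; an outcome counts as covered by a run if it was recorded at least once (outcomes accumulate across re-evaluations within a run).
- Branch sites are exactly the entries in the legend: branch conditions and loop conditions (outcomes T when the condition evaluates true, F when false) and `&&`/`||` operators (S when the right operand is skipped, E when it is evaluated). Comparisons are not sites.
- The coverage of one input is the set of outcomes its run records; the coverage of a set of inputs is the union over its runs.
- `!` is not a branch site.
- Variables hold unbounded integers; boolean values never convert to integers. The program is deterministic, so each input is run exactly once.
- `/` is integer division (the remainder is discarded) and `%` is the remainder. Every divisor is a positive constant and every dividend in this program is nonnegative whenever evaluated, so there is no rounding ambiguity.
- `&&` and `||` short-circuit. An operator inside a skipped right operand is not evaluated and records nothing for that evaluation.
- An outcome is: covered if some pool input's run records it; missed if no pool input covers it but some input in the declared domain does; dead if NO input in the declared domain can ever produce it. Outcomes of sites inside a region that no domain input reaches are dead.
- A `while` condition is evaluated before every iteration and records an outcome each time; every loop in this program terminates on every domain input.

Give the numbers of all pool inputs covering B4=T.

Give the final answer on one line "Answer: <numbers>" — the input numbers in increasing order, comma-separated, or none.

input #1 (w=6, z=4): covers B4=T
input #2 (w=4, z=6): misses B4=T
input #3 (w=5, z=5): misses B4=T
input #4 (w=2, z=4): misses B4=T
input #5 (w=7, z=6): covers B4=T
input #6 (w=5, z=2): misses B4=T
input #7 (w=1, z=1): misses B4=T
input #8 (w=3, z=3): misses B4=T
input #9 (w=4, z=2): misses B4=T
input #10 (w=5, z=3): misses B4=T

Answer: 1, 5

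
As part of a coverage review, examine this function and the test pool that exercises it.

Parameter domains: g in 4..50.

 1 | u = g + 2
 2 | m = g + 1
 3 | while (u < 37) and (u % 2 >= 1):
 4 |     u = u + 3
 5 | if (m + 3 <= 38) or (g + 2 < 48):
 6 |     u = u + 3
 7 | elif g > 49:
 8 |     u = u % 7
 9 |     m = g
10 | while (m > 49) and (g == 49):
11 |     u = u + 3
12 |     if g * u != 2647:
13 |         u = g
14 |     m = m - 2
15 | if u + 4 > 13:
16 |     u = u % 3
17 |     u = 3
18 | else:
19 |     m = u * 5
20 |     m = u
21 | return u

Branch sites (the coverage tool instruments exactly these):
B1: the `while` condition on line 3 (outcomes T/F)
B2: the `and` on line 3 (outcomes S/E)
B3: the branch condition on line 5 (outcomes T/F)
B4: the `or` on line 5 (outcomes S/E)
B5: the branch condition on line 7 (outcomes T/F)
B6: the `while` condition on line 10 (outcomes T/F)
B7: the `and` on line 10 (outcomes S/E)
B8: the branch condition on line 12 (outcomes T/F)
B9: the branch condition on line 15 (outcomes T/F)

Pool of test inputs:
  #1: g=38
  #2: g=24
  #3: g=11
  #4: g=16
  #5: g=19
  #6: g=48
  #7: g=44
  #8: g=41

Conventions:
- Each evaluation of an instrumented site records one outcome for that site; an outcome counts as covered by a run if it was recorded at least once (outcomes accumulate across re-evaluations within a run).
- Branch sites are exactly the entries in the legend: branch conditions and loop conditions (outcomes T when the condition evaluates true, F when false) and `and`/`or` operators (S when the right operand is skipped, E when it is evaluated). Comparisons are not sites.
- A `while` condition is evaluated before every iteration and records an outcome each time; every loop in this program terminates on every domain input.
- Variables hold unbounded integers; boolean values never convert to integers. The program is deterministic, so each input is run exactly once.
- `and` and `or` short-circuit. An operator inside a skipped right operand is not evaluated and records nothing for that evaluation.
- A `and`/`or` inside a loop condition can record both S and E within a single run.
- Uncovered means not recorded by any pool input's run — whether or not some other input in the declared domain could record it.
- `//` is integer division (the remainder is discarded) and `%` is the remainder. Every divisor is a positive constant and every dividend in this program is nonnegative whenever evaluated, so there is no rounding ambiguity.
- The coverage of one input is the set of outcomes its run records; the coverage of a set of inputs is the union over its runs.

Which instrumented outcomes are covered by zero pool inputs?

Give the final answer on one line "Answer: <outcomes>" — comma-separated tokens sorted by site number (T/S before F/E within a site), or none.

run #1 (g=38) runs B2->S, B1->F, B4->E, B3->T, B7->S, B6->F, B9->T; records B1=F, B2=S, B3=T, B4=E, B6=F, B7=S, B9=T
run #2 (g=24) runs B2->E, B1->F, B4->S, B3->T, B7->S, B6->F, B9->T; records B1=F, B2=E, B3=T, B4=S, B6=F, B7=S, B9=T
run #3 (g=11) runs B2->E, B1->T, B2->E, B1->F, B4->S, B3->T, B7->S, B6->F, B9->T; records B1=T, B1=F, B2=E, B3=T, B4=S, B6=F, B7=S, B9=T
run #4 (g=16) runs B2->E, B1->F, B4->S, B3->T, B7->S, B6->F, B9->T; records B1=F, B2=E, B3=T, B4=S, B6=F, B7=S, B9=T
run #5 (g=19) runs B2->E, B1->T, B2->E, B1->F, B4->S, B3->T, B7->S, B6->F, B9->T; records B1=T, B1=F, B2=E, B3=T, B4=S, B6=F, B7=S, B9=T
run #6 (g=48) runs B2->S, B1->F, B4->E, B3->F, B5->F, B7->S, B6->F, B9->T; records B1=F, B2=S, B3=F, B4=E, B5=F, B6=F, B7=S, B9=T
run #7 (g=44) runs B2->S, B1->F, B4->E, B3->T, B7->S, B6->F, B9->T; records B1=F, B2=S, B3=T, B4=E, B6=F, B7=S, B9=T
run #8 (g=41) runs B2->S, B1->F, B4->E, B3->T, B7->S, B6->F, B9->T; records B1=F, B2=S, B3=T, B4=E, B6=F, B7=S, B9=T
union over the pool: B1=T, B1=F, B2=S, B2=E, B3=T, B3=F, B4=S, B4=E, B5=F, B6=F, B7=S, B9=T
uncovered (6 of 18): B5=T, B6=T, B7=E, B8=T, B8=F, B9=F

Answer: B5=T, B6=T, B7=E, B8=T, B8=F, B9=F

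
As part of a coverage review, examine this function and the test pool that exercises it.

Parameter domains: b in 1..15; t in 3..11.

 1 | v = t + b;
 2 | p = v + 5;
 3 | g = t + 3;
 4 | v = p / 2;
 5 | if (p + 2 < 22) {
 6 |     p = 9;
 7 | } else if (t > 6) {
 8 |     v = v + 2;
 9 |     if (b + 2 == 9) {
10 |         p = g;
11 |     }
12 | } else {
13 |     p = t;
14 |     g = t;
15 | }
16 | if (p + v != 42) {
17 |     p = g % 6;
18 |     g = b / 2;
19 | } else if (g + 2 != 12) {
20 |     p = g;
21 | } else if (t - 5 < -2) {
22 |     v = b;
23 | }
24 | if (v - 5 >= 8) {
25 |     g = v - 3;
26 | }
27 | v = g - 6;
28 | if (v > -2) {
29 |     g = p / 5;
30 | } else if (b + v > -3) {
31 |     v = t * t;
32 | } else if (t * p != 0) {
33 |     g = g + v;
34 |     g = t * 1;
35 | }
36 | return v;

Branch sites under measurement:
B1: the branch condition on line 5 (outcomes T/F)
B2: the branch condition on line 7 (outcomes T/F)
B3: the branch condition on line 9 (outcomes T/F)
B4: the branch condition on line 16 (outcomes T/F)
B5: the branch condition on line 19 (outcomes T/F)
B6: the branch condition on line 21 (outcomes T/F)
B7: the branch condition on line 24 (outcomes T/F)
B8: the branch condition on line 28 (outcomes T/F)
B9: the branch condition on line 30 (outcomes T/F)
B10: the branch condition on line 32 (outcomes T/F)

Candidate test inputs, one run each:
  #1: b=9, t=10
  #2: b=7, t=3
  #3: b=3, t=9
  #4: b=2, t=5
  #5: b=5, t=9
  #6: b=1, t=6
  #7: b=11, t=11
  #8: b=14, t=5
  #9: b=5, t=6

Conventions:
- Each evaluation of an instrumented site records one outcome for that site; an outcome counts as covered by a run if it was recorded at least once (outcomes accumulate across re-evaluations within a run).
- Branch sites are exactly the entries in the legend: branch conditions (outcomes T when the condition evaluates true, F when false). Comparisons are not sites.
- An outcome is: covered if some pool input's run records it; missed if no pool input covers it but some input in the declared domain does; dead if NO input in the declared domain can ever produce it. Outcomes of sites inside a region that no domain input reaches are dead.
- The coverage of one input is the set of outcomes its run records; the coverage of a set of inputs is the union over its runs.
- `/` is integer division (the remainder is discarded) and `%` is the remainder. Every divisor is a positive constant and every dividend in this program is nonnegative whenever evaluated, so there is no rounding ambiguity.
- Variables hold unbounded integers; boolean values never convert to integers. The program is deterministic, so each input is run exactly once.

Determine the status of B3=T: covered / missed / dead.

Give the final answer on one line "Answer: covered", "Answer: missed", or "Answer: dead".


no pool input records B3=T
but domain input (b=7, t=8) does record it -> reachable, so missed
Answer: missed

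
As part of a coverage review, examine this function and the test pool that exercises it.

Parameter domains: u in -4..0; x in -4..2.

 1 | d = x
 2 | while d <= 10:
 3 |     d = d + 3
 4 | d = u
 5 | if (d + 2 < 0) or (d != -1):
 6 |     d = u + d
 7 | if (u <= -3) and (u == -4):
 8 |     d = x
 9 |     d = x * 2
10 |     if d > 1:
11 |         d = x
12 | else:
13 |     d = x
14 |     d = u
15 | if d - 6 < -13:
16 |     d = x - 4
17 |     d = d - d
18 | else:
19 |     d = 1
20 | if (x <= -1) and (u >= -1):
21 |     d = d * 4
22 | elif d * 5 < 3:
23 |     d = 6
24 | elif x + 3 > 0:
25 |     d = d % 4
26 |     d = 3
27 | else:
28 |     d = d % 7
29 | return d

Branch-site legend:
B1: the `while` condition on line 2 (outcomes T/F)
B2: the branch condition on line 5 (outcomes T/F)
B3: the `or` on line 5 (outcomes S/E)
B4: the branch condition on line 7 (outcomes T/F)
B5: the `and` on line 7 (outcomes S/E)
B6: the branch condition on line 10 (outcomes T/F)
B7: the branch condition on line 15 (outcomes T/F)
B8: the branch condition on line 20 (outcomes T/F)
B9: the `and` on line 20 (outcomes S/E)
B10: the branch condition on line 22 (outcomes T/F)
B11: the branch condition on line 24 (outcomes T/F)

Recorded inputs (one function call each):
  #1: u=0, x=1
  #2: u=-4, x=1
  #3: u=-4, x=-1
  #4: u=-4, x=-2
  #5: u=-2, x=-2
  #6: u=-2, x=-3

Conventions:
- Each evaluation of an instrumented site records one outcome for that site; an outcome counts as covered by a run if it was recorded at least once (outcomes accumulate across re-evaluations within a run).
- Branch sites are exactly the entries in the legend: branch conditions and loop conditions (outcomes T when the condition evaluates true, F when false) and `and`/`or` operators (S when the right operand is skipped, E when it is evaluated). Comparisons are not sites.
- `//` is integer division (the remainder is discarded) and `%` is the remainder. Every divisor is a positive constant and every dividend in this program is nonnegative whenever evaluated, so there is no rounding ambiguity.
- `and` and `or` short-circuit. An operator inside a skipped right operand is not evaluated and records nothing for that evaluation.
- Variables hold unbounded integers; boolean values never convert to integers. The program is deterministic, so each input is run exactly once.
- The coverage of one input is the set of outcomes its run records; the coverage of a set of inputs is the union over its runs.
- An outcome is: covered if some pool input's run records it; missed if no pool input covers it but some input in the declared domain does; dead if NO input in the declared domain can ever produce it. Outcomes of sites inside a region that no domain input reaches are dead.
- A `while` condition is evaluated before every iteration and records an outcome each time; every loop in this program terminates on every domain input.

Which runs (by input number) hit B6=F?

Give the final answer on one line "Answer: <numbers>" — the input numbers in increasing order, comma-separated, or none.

input #1 (u=0, x=1): does not record B6=F
input #2 (u=-4, x=1): does not record B6=F
input #3 (u=-4, x=-1): records B6=F
input #4 (u=-4, x=-2): records B6=F
input #5 (u=-2, x=-2): does not record B6=F
input #6 (u=-2, x=-3): does not record B6=F

Answer: 3, 4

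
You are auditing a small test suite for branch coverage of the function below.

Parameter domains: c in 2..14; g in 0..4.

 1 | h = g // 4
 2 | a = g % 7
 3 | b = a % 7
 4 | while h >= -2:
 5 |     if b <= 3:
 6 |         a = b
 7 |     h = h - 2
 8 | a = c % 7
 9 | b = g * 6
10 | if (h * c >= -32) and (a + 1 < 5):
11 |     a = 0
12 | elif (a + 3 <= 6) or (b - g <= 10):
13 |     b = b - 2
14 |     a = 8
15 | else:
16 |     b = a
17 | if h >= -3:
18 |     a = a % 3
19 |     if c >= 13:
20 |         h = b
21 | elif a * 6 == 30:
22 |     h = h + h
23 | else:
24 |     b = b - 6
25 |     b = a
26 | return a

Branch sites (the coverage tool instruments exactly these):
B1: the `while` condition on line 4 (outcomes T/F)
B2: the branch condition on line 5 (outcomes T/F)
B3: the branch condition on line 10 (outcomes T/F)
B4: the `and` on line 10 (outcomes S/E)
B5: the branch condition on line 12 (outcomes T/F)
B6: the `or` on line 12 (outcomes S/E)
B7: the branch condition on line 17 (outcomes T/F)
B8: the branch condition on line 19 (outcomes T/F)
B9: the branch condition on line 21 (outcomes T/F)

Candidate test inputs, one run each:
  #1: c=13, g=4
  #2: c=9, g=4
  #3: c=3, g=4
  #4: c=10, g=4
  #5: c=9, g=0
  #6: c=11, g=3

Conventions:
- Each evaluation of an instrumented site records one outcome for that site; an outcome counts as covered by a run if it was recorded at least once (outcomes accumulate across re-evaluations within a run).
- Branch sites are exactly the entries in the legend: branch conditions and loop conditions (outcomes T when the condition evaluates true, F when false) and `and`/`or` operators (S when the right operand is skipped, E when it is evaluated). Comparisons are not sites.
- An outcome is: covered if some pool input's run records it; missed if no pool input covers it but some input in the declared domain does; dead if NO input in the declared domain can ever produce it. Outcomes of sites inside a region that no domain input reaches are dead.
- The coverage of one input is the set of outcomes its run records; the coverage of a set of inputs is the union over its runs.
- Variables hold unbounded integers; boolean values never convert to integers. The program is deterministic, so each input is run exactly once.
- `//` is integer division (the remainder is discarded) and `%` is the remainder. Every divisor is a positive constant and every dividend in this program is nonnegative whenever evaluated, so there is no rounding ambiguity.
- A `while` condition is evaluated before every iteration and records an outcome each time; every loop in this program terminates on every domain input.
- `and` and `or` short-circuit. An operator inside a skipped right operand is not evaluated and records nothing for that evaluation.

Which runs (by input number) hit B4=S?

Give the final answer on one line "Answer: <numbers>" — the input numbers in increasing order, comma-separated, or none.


input #1 (c=13, g=4): produces B4=S
input #2 (c=9, g=4): does not produce B4=S
input #3 (c=3, g=4): does not produce B4=S
input #4 (c=10, g=4): does not produce B4=S
input #5 (c=9, g=0): produces B4=S
input #6 (c=11, g=3): produces B4=S
Answer: 1, 5, 6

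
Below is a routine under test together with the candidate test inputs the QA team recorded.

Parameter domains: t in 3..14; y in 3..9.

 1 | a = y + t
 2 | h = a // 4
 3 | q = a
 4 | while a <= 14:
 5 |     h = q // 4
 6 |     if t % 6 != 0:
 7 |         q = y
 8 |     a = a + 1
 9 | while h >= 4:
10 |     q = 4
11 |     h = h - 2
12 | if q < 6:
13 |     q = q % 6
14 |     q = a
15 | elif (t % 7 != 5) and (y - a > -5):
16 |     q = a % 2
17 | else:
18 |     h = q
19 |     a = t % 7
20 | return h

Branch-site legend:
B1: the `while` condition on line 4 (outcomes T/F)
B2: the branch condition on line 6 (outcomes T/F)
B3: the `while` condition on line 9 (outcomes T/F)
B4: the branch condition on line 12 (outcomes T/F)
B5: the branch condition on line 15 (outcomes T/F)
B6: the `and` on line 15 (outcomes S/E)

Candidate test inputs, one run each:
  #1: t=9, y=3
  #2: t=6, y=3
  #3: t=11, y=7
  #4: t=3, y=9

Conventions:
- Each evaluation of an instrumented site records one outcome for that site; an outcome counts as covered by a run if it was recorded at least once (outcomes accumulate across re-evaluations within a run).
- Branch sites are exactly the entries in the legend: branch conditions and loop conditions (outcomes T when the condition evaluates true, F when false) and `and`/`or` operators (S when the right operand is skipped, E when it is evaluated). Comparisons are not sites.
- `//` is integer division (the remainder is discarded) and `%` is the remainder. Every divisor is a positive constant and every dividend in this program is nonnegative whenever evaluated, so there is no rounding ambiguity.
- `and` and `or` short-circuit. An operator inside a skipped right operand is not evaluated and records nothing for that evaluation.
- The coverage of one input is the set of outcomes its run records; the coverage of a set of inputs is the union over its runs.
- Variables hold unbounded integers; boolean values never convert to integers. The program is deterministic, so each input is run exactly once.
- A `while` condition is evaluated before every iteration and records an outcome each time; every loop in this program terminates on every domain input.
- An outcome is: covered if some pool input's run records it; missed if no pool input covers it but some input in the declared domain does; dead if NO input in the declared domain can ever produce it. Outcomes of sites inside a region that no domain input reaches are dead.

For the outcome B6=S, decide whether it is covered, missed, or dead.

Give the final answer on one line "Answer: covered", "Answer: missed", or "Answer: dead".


no pool input records B6=S
but domain input (t=5, y=6) does record it -> reachable, so missed
Answer: missed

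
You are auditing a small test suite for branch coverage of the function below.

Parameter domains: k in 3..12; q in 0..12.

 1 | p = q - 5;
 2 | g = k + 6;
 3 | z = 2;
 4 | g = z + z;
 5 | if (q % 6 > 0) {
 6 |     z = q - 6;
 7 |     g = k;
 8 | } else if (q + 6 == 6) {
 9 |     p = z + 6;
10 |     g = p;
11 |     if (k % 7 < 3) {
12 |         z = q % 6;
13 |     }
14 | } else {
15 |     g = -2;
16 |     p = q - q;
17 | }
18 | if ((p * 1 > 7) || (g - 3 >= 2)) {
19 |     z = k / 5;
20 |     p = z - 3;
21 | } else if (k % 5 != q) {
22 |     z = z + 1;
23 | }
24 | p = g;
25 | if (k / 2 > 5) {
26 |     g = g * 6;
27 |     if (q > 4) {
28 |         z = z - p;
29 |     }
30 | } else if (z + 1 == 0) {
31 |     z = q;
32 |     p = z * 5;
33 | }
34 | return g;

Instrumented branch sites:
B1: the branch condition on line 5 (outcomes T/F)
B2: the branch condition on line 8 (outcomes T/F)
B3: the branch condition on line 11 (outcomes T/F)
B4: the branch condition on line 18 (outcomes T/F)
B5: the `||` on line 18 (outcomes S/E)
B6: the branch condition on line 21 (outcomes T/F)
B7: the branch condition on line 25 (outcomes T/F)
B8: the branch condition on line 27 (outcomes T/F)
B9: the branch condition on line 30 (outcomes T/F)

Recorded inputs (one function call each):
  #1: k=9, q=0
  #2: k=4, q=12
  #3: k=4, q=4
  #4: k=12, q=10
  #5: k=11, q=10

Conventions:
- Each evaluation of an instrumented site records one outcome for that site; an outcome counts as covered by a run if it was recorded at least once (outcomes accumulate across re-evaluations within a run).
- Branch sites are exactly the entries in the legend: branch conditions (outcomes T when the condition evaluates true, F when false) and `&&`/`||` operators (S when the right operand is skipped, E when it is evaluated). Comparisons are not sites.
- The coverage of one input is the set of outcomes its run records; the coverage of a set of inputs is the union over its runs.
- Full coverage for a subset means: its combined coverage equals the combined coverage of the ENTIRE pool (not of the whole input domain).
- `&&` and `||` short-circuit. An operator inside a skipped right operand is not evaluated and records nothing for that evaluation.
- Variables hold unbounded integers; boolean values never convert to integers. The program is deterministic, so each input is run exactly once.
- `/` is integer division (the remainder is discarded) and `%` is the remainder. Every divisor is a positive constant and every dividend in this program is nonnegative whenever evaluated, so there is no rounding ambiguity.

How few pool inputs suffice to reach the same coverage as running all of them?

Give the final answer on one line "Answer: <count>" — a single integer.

run #1 (k=9, q=0) runs B1->F, B2->T, B3->T, B5->S, B4->T, B7->F, B9->F; records B1=F, B2=T, B3=T, B4=T, B5=S, B7=F, B9=F
run #2 (k=4, q=12) runs B1->F, B2->F, B5->E, B4->F, B6->T, B7->F, B9->F; records B1=F, B2=F, B4=F, B5=E, B6=T, B7=F, B9=F
run #3 (k=4, q=4) runs B1->T, B5->E, B4->F, B6->F, B7->F, B9->F; records B1=T, B4=F, B5=E, B6=F, B7=F, B9=F
run #4 (k=12, q=10) runs B1->T, B5->E, B4->T, B7->T, B8->T; records B1=T, B4=T, B5=E, B7=T, B8=T
run #5 (k=11, q=10) runs B1->T, B5->E, B4->T, B7->F, B9->F; records B1=T, B4=T, B5=E, B7=F, B9=F
together the pool reaches 15 outcomes: B1=T, B1=F, B2=T, B2=F, B3=T, B4=T, B4=F, B5=S, B5=E, B6=T, B6=F, B7=T, B7=F, B8=T, B9=F
no size-1 subset reaches all 15 outcomes (best union: 7/15)
no size-2 subset reaches all 15 outcomes (best union: 11/15)
no size-3 subset reaches all 15 outcomes (best union: 14/15)
inputs {1, 2, 3, 4} (size 4) cover everything; no size-4 subset with a lexicographically smaller index list covers all 15

Answer: 4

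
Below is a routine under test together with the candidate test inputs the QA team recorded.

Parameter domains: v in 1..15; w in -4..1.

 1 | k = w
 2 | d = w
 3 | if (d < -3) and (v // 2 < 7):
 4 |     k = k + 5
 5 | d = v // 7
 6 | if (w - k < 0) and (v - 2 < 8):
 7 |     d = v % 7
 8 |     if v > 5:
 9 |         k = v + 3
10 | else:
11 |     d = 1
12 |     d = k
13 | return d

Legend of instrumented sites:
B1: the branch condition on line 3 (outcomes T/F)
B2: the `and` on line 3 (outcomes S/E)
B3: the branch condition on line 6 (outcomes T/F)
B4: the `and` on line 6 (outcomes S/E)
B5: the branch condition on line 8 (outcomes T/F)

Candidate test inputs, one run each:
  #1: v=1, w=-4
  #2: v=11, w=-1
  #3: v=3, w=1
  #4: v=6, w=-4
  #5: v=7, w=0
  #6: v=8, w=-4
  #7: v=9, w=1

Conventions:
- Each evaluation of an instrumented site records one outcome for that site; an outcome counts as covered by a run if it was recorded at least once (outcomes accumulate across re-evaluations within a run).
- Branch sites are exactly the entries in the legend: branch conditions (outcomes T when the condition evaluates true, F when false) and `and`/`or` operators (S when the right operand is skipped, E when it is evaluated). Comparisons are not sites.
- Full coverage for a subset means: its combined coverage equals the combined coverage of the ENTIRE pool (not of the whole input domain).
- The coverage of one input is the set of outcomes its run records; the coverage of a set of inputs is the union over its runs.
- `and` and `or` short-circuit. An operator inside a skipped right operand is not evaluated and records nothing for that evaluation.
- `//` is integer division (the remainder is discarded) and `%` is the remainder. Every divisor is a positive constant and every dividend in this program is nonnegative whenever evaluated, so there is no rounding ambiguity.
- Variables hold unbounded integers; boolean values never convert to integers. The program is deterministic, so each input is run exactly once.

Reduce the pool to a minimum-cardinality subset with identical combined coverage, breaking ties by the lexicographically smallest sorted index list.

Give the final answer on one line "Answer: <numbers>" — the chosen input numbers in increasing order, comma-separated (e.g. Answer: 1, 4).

#1 (v=1, w=-4) -> B2->E, B1->T, B4->E, B3->T, B5->F; covered: B1=T, B2=E, B3=T, B4=E, B5=F
#2 (v=11, w=-1) -> B2->S, B1->F, B4->S, B3->F; covered: B1=F, B2=S, B3=F, B4=S
#3 (v=3, w=1) -> B2->S, B1->F, B4->S, B3->F; covered: B1=F, B2=S, B3=F, B4=S
#4 (v=6, w=-4) -> B2->E, B1->T, B4->E, B3->T, B5->T; covered: B1=T, B2=E, B3=T, B4=E, B5=T
#5 (v=7, w=0) -> B2->S, B1->F, B4->S, B3->F; covered: B1=F, B2=S, B3=F, B4=S
#6 (v=8, w=-4) -> B2->E, B1->T, B4->E, B3->T, B5->T; covered: B1=T, B2=E, B3=T, B4=E, B5=T
#7 (v=9, w=1) -> B2->S, B1->F, B4->S, B3->F; covered: B1=F, B2=S, B3=F, B4=S
the full pool covers 10 outcomes: B1=T, B1=F, B2=S, B2=E, B3=T, B3=F, B4=S, B4=E, B5=T, B5=F
no size-1 subset reaches all 10 outcomes (best union: 5/10)
no size-2 subset reaches all 10 outcomes (best union: 9/10)
size 3: inputs {1, 2, 4} cover all 10 outcomes, and no lexicographically smaller subset of this size does

Answer: 1, 2, 4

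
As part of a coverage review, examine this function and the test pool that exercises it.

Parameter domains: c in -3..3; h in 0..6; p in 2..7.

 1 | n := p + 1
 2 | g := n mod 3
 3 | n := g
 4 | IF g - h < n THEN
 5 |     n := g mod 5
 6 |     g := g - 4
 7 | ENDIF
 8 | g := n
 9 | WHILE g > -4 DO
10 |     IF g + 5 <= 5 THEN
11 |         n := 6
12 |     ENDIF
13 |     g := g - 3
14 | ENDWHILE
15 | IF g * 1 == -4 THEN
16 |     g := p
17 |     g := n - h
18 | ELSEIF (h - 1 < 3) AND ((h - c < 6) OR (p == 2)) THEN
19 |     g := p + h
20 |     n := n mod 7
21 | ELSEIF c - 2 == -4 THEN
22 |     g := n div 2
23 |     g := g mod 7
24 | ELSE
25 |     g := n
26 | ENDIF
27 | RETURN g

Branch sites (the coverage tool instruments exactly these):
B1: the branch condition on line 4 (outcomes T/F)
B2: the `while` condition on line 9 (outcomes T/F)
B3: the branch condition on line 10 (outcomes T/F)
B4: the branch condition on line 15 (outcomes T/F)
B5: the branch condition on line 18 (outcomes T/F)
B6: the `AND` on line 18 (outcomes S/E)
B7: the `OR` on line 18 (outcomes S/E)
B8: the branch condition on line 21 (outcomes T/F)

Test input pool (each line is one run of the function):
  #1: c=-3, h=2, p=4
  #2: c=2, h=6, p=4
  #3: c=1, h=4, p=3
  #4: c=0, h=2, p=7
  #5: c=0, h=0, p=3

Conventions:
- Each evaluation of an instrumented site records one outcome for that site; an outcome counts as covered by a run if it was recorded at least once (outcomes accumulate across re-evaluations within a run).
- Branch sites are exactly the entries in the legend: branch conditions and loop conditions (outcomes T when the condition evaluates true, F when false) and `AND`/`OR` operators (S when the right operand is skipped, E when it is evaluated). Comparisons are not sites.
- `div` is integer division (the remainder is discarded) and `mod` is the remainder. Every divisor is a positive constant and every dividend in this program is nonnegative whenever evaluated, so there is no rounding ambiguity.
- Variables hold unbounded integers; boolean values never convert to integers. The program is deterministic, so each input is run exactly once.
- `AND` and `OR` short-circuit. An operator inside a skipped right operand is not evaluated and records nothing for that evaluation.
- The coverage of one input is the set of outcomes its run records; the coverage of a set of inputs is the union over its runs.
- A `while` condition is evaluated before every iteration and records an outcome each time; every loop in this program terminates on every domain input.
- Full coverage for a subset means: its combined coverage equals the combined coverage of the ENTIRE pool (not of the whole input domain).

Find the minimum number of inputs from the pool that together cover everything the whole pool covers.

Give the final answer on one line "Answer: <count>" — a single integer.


input #1 (c=-3, h=2, p=4): events B1->T, B2->T, B3->F, B2->T, B3->T, B2->F, B4->T; covers B1=T, B2=T, B2=F, B3=T, B3=F, B4=T
input #2 (c=2, h=6, p=4): events B1->T, B2->T, B3->F, B2->T, B3->T, B2->F, B4->T; covers B1=T, B2=T, B2=F, B3=T, B3=F, B4=T
input #3 (c=1, h=4, p=3): events B1->T, B2->T, B3->F, B2->T, B3->T, B2->F, B4->F, B6->S, B5->F, B8->F; covers B1=T, B2=T, B2=F, B3=T, B3=F, B4=F, B5=F, B6=S, B8=F
input #4 (c=0, h=2, p=7): events B1->T, B2->T, B3->F, B2->T, B3->T, B2->F, B4->T; covers B1=T, B2=T, B2=F, B3=T, B3=F, B4=T
input #5 (c=0, h=0, p=3): events B1->F, B2->T, B3->F, B2->T, B3->T, B2->F, B4->F, B6->E, B7->S, B5->T; covers B1=F, B2=T, B2=F, B3=T, B3=F, B4=F, B5=T, B6=E, B7=S
union over all inputs: B1=T, B1=F, B2=T, B2=F, B3=T, B3=F, B4=T, B4=F, B5=T, B5=F, B6=S, B6=E, B7=S, B8=F (14 outcomes)
every size-1 subset falls short of the 14 outcomes (best: 9/14)
every size-2 subset falls short of the 14 outcomes (best: 13/14)
at size 3, {1, 3, 5} reaches all 14 outcomes; every lexicographically earlier size-3 subset fails
Answer: 3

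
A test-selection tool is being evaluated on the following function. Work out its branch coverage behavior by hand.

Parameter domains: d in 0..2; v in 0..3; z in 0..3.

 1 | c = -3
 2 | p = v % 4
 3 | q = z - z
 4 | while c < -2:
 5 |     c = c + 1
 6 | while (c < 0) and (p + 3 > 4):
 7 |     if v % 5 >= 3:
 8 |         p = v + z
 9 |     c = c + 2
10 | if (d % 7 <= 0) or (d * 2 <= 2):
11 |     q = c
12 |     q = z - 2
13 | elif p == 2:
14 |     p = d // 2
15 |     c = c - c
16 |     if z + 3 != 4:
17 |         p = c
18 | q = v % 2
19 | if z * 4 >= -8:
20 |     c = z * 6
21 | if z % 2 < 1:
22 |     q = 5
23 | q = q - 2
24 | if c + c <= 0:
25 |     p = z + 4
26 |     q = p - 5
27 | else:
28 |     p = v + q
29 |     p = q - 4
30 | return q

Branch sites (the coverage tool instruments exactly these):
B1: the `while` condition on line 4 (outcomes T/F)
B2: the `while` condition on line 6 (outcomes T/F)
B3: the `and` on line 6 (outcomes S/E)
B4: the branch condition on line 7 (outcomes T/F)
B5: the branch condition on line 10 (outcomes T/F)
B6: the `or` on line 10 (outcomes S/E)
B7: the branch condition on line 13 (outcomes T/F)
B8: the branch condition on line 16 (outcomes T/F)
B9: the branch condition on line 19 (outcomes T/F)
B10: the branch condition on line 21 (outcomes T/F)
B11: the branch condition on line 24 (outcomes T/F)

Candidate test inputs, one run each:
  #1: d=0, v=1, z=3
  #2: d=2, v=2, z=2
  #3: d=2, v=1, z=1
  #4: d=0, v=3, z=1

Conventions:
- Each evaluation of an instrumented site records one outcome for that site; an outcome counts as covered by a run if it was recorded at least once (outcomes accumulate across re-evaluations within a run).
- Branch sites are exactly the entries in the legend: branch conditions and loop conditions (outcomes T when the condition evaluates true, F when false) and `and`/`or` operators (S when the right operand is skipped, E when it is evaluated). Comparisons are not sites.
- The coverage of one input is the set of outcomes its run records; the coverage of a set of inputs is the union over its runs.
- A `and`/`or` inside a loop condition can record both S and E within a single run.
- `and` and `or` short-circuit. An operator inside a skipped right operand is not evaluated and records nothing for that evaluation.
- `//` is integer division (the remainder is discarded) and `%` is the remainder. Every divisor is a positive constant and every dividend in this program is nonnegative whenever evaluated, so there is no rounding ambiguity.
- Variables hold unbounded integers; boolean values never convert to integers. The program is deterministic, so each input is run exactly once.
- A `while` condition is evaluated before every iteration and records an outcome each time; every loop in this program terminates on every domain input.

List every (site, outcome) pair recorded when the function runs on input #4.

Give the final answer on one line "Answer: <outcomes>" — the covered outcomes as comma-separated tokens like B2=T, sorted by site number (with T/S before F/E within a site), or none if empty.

Running input #4 (d=0, v=3, z=1), event by event:
  B1->T, B1->F, B3->E, B2->T, B4->T, B3->S, B2->F, B6->S, B5->T, B9->T
  B10->F, B11->F
collecting distinct outcomes: B1=T, B1=F, B2=T, B2=F, B3=S, B3=E, B4=T, B5=T, B6=S, B9=T, B10=F, B11=F

Answer: B1=T, B1=F, B2=T, B2=F, B3=S, B3=E, B4=T, B5=T, B6=S, B9=T, B10=F, B11=F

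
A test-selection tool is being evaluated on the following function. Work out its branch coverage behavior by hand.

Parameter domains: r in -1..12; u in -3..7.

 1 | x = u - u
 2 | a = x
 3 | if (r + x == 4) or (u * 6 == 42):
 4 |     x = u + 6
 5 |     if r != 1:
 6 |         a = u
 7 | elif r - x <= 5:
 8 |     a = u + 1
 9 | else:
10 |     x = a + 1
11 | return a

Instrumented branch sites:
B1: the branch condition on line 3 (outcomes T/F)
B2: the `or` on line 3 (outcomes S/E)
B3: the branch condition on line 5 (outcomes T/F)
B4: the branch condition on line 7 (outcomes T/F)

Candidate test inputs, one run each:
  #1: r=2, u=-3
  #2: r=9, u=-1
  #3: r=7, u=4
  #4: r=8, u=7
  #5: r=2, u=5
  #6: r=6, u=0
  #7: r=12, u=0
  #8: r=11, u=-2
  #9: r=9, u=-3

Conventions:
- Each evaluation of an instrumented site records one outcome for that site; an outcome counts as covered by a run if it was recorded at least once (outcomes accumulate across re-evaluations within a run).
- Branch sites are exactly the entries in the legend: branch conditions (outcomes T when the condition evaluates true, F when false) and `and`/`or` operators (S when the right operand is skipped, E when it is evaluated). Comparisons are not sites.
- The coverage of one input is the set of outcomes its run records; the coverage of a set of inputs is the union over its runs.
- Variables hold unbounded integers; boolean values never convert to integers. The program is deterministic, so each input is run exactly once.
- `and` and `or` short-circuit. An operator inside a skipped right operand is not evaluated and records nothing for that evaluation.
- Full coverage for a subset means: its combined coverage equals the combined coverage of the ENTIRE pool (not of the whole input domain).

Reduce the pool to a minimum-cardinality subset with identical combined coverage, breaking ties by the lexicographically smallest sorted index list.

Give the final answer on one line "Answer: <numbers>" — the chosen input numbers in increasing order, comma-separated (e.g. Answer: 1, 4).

input #1 (r=2, u=-3): covers B1=F, B2=E, B4=T
input #2 (r=9, u=-1): covers B1=F, B2=E, B4=F
input #3 (r=7, u=4): covers B1=F, B2=E, B4=F
input #4 (r=8, u=7): covers B1=T, B2=E, B3=T
input #5 (r=2, u=5): covers B1=F, B2=E, B4=T
input #6 (r=6, u=0): covers B1=F, B2=E, B4=F
input #7 (r=12, u=0): covers B1=F, B2=E, B4=F
input #8 (r=11, u=-2): covers B1=F, B2=E, B4=F
input #9 (r=9, u=-3): covers B1=F, B2=E, B4=F
pool-wide coverage (6 outcomes): B1=T, B1=F, B2=E, B3=T, B4=T, B4=F
no size-1 subset reaches all 6 outcomes (best union: 3/6)
no size-2 subset reaches all 6 outcomes (best union: 5/6)
the canonical winner is {1, 2, 4}: size 3, full 6-outcome coverage, earliest index list among size-3 covers

Answer: 1, 2, 4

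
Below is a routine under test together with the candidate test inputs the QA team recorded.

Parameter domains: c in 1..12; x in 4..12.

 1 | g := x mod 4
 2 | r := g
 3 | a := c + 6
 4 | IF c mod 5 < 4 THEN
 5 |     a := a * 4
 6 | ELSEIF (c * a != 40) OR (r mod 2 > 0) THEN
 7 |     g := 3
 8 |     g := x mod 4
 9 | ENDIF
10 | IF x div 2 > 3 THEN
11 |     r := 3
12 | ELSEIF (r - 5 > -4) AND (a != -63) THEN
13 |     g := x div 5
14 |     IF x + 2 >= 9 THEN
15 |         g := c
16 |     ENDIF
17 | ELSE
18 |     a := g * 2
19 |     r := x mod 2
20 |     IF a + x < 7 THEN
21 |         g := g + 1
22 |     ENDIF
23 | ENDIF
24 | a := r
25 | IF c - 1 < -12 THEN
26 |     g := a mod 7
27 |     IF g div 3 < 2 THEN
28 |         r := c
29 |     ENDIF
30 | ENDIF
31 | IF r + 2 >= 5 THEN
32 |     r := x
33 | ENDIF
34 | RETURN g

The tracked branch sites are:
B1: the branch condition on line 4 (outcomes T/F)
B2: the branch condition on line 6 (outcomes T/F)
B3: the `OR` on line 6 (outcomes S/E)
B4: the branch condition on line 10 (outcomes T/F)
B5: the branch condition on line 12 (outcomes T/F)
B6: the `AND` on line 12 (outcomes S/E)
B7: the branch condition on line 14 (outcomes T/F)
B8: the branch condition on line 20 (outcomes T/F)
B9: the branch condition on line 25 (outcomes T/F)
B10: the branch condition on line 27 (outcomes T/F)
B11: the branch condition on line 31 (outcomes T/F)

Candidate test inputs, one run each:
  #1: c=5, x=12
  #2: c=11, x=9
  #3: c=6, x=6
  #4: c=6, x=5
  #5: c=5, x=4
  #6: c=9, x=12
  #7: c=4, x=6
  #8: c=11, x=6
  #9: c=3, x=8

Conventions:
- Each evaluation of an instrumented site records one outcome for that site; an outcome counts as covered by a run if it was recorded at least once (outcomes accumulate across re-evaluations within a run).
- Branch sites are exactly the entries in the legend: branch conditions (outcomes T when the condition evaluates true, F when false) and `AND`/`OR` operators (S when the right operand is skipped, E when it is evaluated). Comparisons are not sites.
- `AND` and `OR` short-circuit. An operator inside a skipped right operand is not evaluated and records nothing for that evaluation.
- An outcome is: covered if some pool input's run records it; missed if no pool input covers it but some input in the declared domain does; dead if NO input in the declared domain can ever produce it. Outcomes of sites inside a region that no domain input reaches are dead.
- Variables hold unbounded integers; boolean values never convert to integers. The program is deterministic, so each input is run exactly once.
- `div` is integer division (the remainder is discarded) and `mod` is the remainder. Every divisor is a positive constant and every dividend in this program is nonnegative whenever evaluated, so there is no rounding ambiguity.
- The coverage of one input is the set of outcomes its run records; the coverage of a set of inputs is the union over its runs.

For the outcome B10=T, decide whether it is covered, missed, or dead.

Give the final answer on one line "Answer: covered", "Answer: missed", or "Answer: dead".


no pool input records B10=T
checking all 108 inputs in the declared domain: B10=T is never recorded -> dead
Answer: dead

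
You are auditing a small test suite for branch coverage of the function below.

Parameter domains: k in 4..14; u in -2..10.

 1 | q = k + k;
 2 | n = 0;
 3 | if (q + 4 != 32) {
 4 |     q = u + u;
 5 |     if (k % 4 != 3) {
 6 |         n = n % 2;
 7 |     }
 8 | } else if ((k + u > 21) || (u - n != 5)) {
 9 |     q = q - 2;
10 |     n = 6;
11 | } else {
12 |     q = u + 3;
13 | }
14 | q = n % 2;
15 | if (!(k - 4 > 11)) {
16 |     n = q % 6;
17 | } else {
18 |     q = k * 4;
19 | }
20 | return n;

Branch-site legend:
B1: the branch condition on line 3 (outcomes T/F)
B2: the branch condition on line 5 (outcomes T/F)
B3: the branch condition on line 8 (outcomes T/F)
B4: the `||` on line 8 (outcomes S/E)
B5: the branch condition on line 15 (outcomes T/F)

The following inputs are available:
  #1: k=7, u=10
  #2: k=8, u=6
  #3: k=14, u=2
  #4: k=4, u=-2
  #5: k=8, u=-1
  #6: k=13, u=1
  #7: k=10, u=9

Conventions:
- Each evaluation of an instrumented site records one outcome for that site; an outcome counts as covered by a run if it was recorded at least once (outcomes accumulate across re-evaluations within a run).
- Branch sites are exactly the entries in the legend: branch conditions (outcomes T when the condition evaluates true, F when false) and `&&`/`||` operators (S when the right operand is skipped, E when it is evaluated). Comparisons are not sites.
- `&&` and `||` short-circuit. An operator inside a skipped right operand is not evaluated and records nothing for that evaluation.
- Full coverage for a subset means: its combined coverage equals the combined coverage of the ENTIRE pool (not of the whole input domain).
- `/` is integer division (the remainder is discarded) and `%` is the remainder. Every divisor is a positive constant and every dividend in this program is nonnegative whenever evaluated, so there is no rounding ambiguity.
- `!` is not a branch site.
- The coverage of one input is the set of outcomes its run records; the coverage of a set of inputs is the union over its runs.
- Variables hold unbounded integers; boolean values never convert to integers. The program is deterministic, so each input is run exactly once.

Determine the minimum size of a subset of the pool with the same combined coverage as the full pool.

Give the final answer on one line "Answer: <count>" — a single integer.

#1 (k=7, u=10) -> B1->T, B2->F, B5->T; covered: B1=T, B2=F, B5=T
#2 (k=8, u=6) -> B1->T, B2->T, B5->T; covered: B1=T, B2=T, B5=T
#3 (k=14, u=2) -> B1->F, B4->E, B3->T, B5->T; covered: B1=F, B3=T, B4=E, B5=T
#4 (k=4, u=-2) -> B1->T, B2->T, B5->T; covered: B1=T, B2=T, B5=T
#5 (k=8, u=-1) -> B1->T, B2->T, B5->T; covered: B1=T, B2=T, B5=T
#6 (k=13, u=1) -> B1->T, B2->T, B5->T; covered: B1=T, B2=T, B5=T
#7 (k=10, u=9) -> B1->T, B2->T, B5->T; covered: B1=T, B2=T, B5=T
together the pool reaches 7 outcomes: B1=T, B1=F, B2=T, B2=F, B3=T, B4=E, B5=T
no size-1 subset reaches all 7 outcomes (best union: 4/7)
no size-2 subset reaches all 7 outcomes (best union: 6/7)
inputs {1, 2, 3} (size 3) cover everything; no size-3 subset with a lexicographically smaller index list covers all 7

Answer: 3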